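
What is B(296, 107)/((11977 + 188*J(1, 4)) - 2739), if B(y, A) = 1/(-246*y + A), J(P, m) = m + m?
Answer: -1/781040078 ≈ -1.2803e-9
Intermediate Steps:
J(P, m) = 2*m
B(y, A) = 1/(A - 246*y)
B(296, 107)/((11977 + 188*J(1, 4)) - 2739) = 1/((107 - 246*296)*((11977 + 188*(2*4)) - 2739)) = 1/((107 - 72816)*((11977 + 188*8) - 2739)) = 1/((-72709)*((11977 + 1504) - 2739)) = -1/(72709*(13481 - 2739)) = -1/72709/10742 = -1/72709*1/10742 = -1/781040078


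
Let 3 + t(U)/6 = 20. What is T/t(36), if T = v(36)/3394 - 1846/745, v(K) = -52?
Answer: -1576016/64477515 ≈ -0.024443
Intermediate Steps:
t(U) = 102 (t(U) = -18 + 6*20 = -18 + 120 = 102)
T = -3152032/1264265 (T = -52/3394 - 1846/745 = -52*1/3394 - 1846*1/745 = -26/1697 - 1846/745 = -3152032/1264265 ≈ -2.4932)
T/t(36) = -3152032/1264265/102 = -3152032/1264265*1/102 = -1576016/64477515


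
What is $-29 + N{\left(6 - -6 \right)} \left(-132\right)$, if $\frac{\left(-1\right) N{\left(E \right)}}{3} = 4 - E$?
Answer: $-3197$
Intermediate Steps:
$N{\left(E \right)} = -12 + 3 E$ ($N{\left(E \right)} = - 3 \left(4 - E\right) = -12 + 3 E$)
$-29 + N{\left(6 - -6 \right)} \left(-132\right) = -29 + \left(-12 + 3 \left(6 - -6\right)\right) \left(-132\right) = -29 + \left(-12 + 3 \left(6 + 6\right)\right) \left(-132\right) = -29 + \left(-12 + 3 \cdot 12\right) \left(-132\right) = -29 + \left(-12 + 36\right) \left(-132\right) = -29 + 24 \left(-132\right) = -29 - 3168 = -3197$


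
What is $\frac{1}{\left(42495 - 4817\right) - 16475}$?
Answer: $\frac{1}{21203} \approx 4.7163 \cdot 10^{-5}$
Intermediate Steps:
$\frac{1}{\left(42495 - 4817\right) - 16475} = \frac{1}{37678 - 16475} = \frac{1}{21203}$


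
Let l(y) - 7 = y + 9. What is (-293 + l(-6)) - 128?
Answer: -411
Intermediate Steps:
l(y) = 16 + y (l(y) = 7 + (y + 9) = 7 + (9 + y) = 16 + y)
(-293 + l(-6)) - 128 = (-293 + (16 - 6)) - 128 = (-293 + 10) - 128 = -283 - 128 = -411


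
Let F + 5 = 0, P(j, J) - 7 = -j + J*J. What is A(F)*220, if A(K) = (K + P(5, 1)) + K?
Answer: -1540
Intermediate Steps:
P(j, J) = 7 + J² - j (P(j, J) = 7 + (-j + J*J) = 7 + (-j + J²) = 7 + (J² - j) = 7 + J² - j)
F = -5 (F = -5 + 0 = -5)
A(K) = 3 + 2*K (A(K) = (K + (7 + 1² - 1*5)) + K = (K + (7 + 1 - 5)) + K = (K + 3) + K = (3 + K) + K = 3 + 2*K)
A(F)*220 = (3 + 2*(-5))*220 = (3 - 10)*220 = -7*220 = -1540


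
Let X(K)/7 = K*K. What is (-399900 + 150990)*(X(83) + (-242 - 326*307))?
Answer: 12968459910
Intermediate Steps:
X(K) = 7*K² (X(K) = 7*(K*K) = 7*K²)
(-399900 + 150990)*(X(83) + (-242 - 326*307)) = (-399900 + 150990)*(7*83² + (-242 - 326*307)) = -248910*(7*6889 + (-242 - 100082)) = -248910*(48223 - 100324) = -248910*(-52101) = 12968459910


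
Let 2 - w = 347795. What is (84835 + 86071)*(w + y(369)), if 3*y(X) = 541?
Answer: -178227271228/3 ≈ -5.9409e+10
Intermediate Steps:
w = -347793 (w = 2 - 1*347795 = 2 - 347795 = -347793)
y(X) = 541/3 (y(X) = (⅓)*541 = 541/3)
(84835 + 86071)*(w + y(369)) = (84835 + 86071)*(-347793 + 541/3) = 170906*(-1042838/3) = -178227271228/3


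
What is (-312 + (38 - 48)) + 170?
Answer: -152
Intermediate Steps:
(-312 + (38 - 48)) + 170 = (-312 - 10) + 170 = -322 + 170 = -152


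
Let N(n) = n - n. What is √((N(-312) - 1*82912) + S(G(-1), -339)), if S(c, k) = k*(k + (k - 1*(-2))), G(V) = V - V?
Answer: 2*√36563 ≈ 382.43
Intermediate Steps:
N(n) = 0
G(V) = 0
S(c, k) = k*(2 + 2*k) (S(c, k) = k*(k + (k + 2)) = k*(k + (2 + k)) = k*(2 + 2*k))
√((N(-312) - 1*82912) + S(G(-1), -339)) = √((0 - 1*82912) + 2*(-339)*(1 - 339)) = √((0 - 82912) + 2*(-339)*(-338)) = √(-82912 + 229164) = √146252 = 2*√36563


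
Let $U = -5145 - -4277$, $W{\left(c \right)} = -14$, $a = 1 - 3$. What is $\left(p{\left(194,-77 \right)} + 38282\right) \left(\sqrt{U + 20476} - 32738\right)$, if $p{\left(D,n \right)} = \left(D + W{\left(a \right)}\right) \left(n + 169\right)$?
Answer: $-1795417396 + 109684 \sqrt{4902} \approx -1.7877 \cdot 10^{9}$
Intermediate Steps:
$a = -2$
$p{\left(D,n \right)} = \left(-14 + D\right) \left(169 + n\right)$ ($p{\left(D,n \right)} = \left(D - 14\right) \left(n + 169\right) = \left(-14 + D\right) \left(169 + n\right)$)
$U = -868$ ($U = -5145 + 4277 = -868$)
$\left(p{\left(194,-77 \right)} + 38282\right) \left(\sqrt{U + 20476} - 32738\right) = \left(\left(-2366 - -1078 + 169 \cdot 194 + 194 \left(-77\right)\right) + 38282\right) \left(\sqrt{-868 + 20476} - 32738\right) = \left(\left(-2366 + 1078 + 32786 - 14938\right) + 38282\right) \left(\sqrt{19608} - 32738\right) = \left(16560 + 38282\right) \left(2 \sqrt{4902} - 32738\right) = 54842 \left(-32738 + 2 \sqrt{4902}\right) = -1795417396 + 109684 \sqrt{4902}$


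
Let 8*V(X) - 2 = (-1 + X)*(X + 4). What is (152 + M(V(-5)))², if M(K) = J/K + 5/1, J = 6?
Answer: 26569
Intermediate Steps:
V(X) = ¼ + (-1 + X)*(4 + X)/8 (V(X) = ¼ + ((-1 + X)*(X + 4))/8 = ¼ + ((-1 + X)*(4 + X))/8 = ¼ + (-1 + X)*(4 + X)/8)
M(K) = 5 + 6/K (M(K) = 6/K + 5/1 = 6/K + 5*1 = 6/K + 5 = 5 + 6/K)
(152 + M(V(-5)))² = (152 + (5 + 6/(-¼ + (⅛)*(-5)² + (3/8)*(-5))))² = (152 + (5 + 6/(-¼ + (⅛)*25 - 15/8)))² = (152 + (5 + 6/(-¼ + 25/8 - 15/8)))² = (152 + (5 + 6/1))² = (152 + (5 + 6*1))² = (152 + (5 + 6))² = (152 + 11)² = 163² = 26569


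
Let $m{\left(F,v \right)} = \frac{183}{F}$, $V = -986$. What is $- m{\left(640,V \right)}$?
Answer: $- \frac{183}{640} \approx -0.28594$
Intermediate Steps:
$- m{\left(640,V \right)} = - \frac{183}{640}$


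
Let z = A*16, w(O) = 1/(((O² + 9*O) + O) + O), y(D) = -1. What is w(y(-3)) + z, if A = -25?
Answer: -4001/10 ≈ -400.10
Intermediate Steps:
w(O) = 1/(O² + 11*O) (w(O) = 1/((O² + 10*O) + O) = 1/(O² + 11*O))
z = -400 (z = -25*16 = -400)
w(y(-3)) + z = 1/((-1)*(11 - 1)) - 400 = -1/10 - 400 = -1*⅒ - 400 = -⅒ - 400 = -4001/10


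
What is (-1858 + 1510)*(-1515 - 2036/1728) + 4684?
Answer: 19163305/36 ≈ 5.3231e+5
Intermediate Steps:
(-1858 + 1510)*(-1515 - 2036/1728) + 4684 = -348*(-1515 - 2036*1/1728) + 4684 = -348*(-1515 - 509/432) + 4684 = -348*(-654989/432) + 4684 = 18994681/36 + 4684 = 19163305/36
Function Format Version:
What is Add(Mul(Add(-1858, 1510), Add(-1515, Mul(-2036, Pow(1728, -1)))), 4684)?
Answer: Rational(19163305, 36) ≈ 5.3231e+5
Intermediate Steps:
Add(Mul(Add(-1858, 1510), Add(-1515, Mul(-2036, Pow(1728, -1)))), 4684) = Add(Mul(-348, Add(-1515, Mul(-2036, Rational(1, 1728)))), 4684) = Add(Mul(-348, Add(-1515, Rational(-509, 432))), 4684) = Add(Mul(-348, Rational(-654989, 432)), 4684) = Add(Rational(18994681, 36), 4684) = Rational(19163305, 36)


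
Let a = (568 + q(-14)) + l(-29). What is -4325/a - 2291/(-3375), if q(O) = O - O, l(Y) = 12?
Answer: -2653619/391500 ≈ -6.7781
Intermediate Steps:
q(O) = 0
a = 580 (a = (568 + 0) + 12 = 568 + 12 = 580)
-4325/a - 2291/(-3375) = -4325/580 - 2291/(-3375) = -4325*1/580 - 2291*(-1/3375) = -865/116 + 2291/3375 = -2653619/391500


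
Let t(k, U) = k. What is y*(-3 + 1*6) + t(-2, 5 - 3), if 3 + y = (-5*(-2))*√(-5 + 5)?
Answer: -11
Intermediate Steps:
y = -3 (y = -3 + (-5*(-2))*√(-5 + 5) = -3 + 10*√0 = -3 + 10*0 = -3 + 0 = -3)
y*(-3 + 1*6) + t(-2, 5 - 3) = -3*(-3 + 1*6) - 2 = -3*(-3 + 6) - 2 = -3*3 - 2 = -9 - 2 = -11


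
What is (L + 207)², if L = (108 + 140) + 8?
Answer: 214369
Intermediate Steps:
L = 256 (L = 248 + 8 = 256)
(L + 207)² = (256 + 207)² = 463² = 214369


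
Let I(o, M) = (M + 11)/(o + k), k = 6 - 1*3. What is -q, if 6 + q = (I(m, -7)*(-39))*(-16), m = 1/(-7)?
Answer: -4338/5 ≈ -867.60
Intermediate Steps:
k = 3 (k = 6 - 3 = 3)
m = -⅐ (m = 1*(-⅐) = -⅐ ≈ -0.14286)
I(o, M) = (11 + M)/(3 + o) (I(o, M) = (M + 11)/(o + 3) = (11 + M)/(3 + o))
q = 4338/5 (q = -6 + (((11 - 7)/(3 - ⅐))*(-39))*(-16) = -6 + ((4/(20/7))*(-39))*(-16) = -6 + (((7/20)*4)*(-39))*(-16) = -6 + ((7/5)*(-39))*(-16) = -6 - 273/5*(-16) = -6 + 4368/5 = 4338/5 ≈ 867.60)
-q = -1*4338/5 = -4338/5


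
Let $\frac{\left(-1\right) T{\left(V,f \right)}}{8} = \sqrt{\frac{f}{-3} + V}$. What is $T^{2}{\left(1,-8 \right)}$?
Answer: $\frac{704}{3} \approx 234.67$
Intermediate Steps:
$T{\left(V,f \right)} = - 8 \sqrt{V - \frac{f}{3}}$ ($T{\left(V,f \right)} = - 8 \sqrt{\frac{f}{-3} + V} = - 8 \sqrt{f \left(- \frac{1}{3}\right) + V} = - 8 \sqrt{- \frac{f}{3} + V} = - 8 \sqrt{V - \frac{f}{3}}$)
$T^{2}{\left(1,-8 \right)} = \left(- \frac{8 \sqrt{\left(-3\right) \left(-8\right) + 9 \cdot 1}}{3}\right)^{2} = \left(- \frac{8 \sqrt{24 + 9}}{3}\right)^{2} = \left(- \frac{8 \sqrt{33}}{3}\right)^{2} = \frac{704}{3}$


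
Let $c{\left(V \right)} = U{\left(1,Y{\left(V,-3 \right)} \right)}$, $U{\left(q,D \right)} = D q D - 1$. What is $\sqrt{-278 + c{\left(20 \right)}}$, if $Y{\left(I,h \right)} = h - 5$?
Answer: $i \sqrt{215} \approx 14.663 i$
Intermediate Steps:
$Y{\left(I,h \right)} = -5 + h$
$U{\left(q,D \right)} = -1 + q D^{2}$ ($U{\left(q,D \right)} = q D^{2} - 1 = -1 + q D^{2}$)
$c{\left(V \right)} = 63$ ($c{\left(V \right)} = -1 + 1 \left(-5 - 3\right)^{2} = -1 + 1 \left(-8\right)^{2} = -1 + 1 \cdot 64 = -1 + 64 = 63$)
$\sqrt{-278 + c{\left(20 \right)}} = \sqrt{-278 + 63} = \sqrt{-215} = i \sqrt{215}$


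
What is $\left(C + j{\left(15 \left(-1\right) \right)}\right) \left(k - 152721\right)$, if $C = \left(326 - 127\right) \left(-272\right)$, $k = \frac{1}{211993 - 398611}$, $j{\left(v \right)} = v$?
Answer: $\frac{1543101898989797}{186618} \approx 8.2688 \cdot 10^{9}$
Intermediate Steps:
$k = - \frac{1}{186618}$ ($k = \frac{1}{-186618} = - \frac{1}{186618} \approx -5.3585 \cdot 10^{-6}$)
$C = -54128$ ($C = 199 \left(-272\right) = -54128$)
$\left(C + j{\left(15 \left(-1\right) \right)}\right) \left(k - 152721\right) = \left(-54128 + 15 \left(-1\right)\right) \left(- \frac{1}{186618} - 152721\right) = \left(-54128 - 15\right) \left(- \frac{28500487579}{186618}\right) = \left(-54143\right) \left(- \frac{28500487579}{186618}\right) = \frac{1543101898989797}{186618}$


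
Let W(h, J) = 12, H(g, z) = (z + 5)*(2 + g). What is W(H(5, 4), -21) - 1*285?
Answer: -273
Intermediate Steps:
H(g, z) = (2 + g)*(5 + z) (H(g, z) = (5 + z)*(2 + g) = (2 + g)*(5 + z))
W(H(5, 4), -21) - 1*285 = 12 - 1*285 = 12 - 285 = -273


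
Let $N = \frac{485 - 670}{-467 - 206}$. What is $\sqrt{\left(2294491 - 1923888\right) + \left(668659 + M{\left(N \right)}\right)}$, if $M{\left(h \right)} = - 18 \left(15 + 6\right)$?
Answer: $2 \sqrt{259721} \approx 1019.3$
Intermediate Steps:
$N = \frac{185}{673}$ ($N = - \frac{185}{-673} = \left(-185\right) \left(- \frac{1}{673}\right) = \frac{185}{673} \approx 0.27489$)
$M{\left(h \right)} = -378$ ($M{\left(h \right)} = \left(-18\right) 21 = -378$)
$\sqrt{\left(2294491 - 1923888\right) + \left(668659 + M{\left(N \right)}\right)} = \sqrt{\left(2294491 - 1923888\right) + \left(668659 - 378\right)} = \sqrt{370603 + 668281} = \sqrt{1038884} = 2 \sqrt{259721}$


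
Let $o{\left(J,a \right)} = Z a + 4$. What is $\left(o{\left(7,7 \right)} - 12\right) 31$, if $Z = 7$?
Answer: $1271$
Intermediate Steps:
$o{\left(J,a \right)} = 4 + 7 a$ ($o{\left(J,a \right)} = 7 a + 4 = 4 + 7 a$)
$\left(o{\left(7,7 \right)} - 12\right) 31 = \left(\left(4 + 7 \cdot 7\right) - 12\right) 31 = \left(\left(4 + 49\right) - 12\right) 31 = \left(53 - 12\right) 31 = 41 \cdot 31 = 1271$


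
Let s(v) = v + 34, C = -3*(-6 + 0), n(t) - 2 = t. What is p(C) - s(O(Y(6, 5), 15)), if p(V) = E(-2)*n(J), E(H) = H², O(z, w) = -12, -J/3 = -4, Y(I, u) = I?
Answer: 34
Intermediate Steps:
J = 12 (J = -3*(-4) = 12)
n(t) = 2 + t
C = 18 (C = -3*(-6) = 18)
s(v) = 34 + v
p(V) = 56 (p(V) = (-2)²*(2 + 12) = 4*14 = 56)
p(C) - s(O(Y(6, 5), 15)) = 56 - (34 - 12) = 56 - 1*22 = 56 - 22 = 34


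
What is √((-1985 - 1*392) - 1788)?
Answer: 7*I*√85 ≈ 64.537*I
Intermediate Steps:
√((-1985 - 1*392) - 1788) = √((-1985 - 392) - 1788) = √(-2377 - 1788) = √(-4165) = 7*I*√85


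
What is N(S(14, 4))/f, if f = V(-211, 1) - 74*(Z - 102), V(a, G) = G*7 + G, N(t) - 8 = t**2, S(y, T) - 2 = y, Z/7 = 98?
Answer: -3/491 ≈ -0.0061100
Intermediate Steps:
Z = 686 (Z = 7*98 = 686)
S(y, T) = 2 + y
N(t) = 8 + t**2
V(a, G) = 8*G (V(a, G) = 7*G + G = 8*G)
f = -43208 (f = 8*1 - 74*(686 - 102) = 8 - 74*584 = 8 - 1*43216 = 8 - 43216 = -43208)
N(S(14, 4))/f = (8 + (2 + 14)**2)/(-43208) = (8 + 16**2)*(-1/43208) = (8 + 256)*(-1/43208) = 264*(-1/43208) = -3/491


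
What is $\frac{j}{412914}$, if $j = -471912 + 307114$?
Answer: $- \frac{82399}{206457} \approx -0.39911$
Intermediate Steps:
$j = -164798$
$\frac{j}{412914} = - \frac{164798}{412914} = \left(-164798\right) \frac{1}{412914} = - \frac{82399}{206457}$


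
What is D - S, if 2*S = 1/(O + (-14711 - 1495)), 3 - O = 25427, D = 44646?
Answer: 3717225961/83260 ≈ 44646.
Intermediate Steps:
O = -25424 (O = 3 - 1*25427 = 3 - 25427 = -25424)
S = -1/83260 (S = 1/(2*(-25424 + (-14711 - 1495))) = 1/(2*(-25424 - 16206)) = (½)/(-41630) = (½)*(-1/41630) = -1/83260 ≈ -1.2011e-5)
D - S = 44646 - 1*(-1/83260) = 44646 + 1/83260 = 3717225961/83260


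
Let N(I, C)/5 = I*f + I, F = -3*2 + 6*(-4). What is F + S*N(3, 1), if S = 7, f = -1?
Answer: -30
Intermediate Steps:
F = -30 (F = -6 - 24 = -30)
N(I, C) = 0 (N(I, C) = 5*(I*(-1) + I) = 5*(-I + I) = 5*0 = 0)
F + S*N(3, 1) = -30 + 7*0 = -30 + 0 = -30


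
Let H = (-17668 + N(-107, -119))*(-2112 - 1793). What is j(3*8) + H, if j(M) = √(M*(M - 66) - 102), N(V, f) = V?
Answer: 69411375 + I*√1110 ≈ 6.9411e+7 + 33.317*I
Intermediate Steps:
H = 69411375 (H = (-17668 - 107)*(-2112 - 1793) = -17775*(-3905) = 69411375)
j(M) = √(-102 + M*(-66 + M)) (j(M) = √(M*(-66 + M) - 102) = √(-102 + M*(-66 + M)))
j(3*8) + H = √(-102 + (3*8)² - 198*8) + 69411375 = √(-102 + 24² - 66*24) + 69411375 = √(-102 + 576 - 1584) + 69411375 = √(-1110) + 69411375 = I*√1110 + 69411375 = 69411375 + I*√1110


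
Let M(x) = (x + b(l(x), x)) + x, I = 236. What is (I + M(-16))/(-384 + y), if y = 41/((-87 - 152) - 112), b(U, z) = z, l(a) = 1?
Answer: -65988/134825 ≈ -0.48943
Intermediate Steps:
M(x) = 3*x (M(x) = (x + x) + x = 2*x + x = 3*x)
y = -41/351 (y = 41/(-239 - 112) = 41/(-351) = 41*(-1/351) = -41/351 ≈ -0.11681)
(I + M(-16))/(-384 + y) = (236 + 3*(-16))/(-384 - 41/351) = (236 - 48)/(-134825/351) = 188*(-351/134825) = -65988/134825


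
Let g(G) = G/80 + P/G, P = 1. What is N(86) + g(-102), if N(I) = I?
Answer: 172819/2040 ≈ 84.715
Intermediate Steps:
g(G) = 1/G + G/80 (g(G) = G/80 + 1/G = 1/G + G/80)
N(86) + g(-102) = 86 + (1/(-102) + (1/80)*(-102)) = 86 + (-1/102 - 51/40) = 86 - 2621/2040 = 172819/2040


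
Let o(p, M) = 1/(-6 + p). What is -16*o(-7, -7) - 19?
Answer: -231/13 ≈ -17.769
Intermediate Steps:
-16*o(-7, -7) - 19 = -16/(-6 - 7) - 19 = -16/(-13) - 19 = -16*(-1/13) - 19 = 16/13 - 19 = -231/13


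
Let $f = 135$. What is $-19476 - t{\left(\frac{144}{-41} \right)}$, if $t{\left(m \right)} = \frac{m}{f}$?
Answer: $- \frac{11977724}{615} \approx -19476.0$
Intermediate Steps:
$t{\left(m \right)} = \frac{m}{135}$
$-19476 - t{\left(\frac{144}{-41} \right)} = -19476 - \frac{144 \frac{1}{-41}}{135} = -19476 - \frac{144 \left(- \frac{1}{41}\right)}{135} = -19476 - \frac{1}{135} \left(- \frac{144}{41}\right) = -19476 - - \frac{16}{615} = -19476 + \frac{16}{615} = - \frac{11977724}{615}$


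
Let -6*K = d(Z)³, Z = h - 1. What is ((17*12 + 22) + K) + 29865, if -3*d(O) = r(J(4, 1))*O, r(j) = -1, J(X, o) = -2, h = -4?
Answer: 4874867/162 ≈ 30092.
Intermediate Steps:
Z = -5 (Z = -4 - 1 = -5)
d(O) = O/3 (d(O) = -(-1)*O/3 = O/3)
K = 125/162 (K = -((⅓)*(-5))³/6 = -(-5/3)³/6 = -⅙*(-125/27) = 125/162 ≈ 0.77160)
((17*12 + 22) + K) + 29865 = ((17*12 + 22) + 125/162) + 29865 = ((204 + 22) + 125/162) + 29865 = (226 + 125/162) + 29865 = 36737/162 + 29865 = 4874867/162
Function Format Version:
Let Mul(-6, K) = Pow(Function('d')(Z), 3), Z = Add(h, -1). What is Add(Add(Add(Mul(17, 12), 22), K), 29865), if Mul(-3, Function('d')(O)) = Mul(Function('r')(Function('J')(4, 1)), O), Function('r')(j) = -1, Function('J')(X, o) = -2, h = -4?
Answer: Rational(4874867, 162) ≈ 30092.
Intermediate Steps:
Z = -5 (Z = Add(-4, -1) = -5)
Function('d')(O) = Mul(Rational(1, 3), O) (Function('d')(O) = Mul(Rational(-1, 3), Mul(-1, O)) = Mul(Rational(1, 3), O))
K = Rational(125, 162) (K = Mul(Rational(-1, 6), Pow(Mul(Rational(1, 3), -5), 3)) = Mul(Rational(-1, 6), Pow(Rational(-5, 3), 3)) = Mul(Rational(-1, 6), Rational(-125, 27)) = Rational(125, 162) ≈ 0.77160)
Add(Add(Add(Mul(17, 12), 22), K), 29865) = Add(Add(Add(Mul(17, 12), 22), Rational(125, 162)), 29865) = Add(Add(Add(204, 22), Rational(125, 162)), 29865) = Add(Add(226, Rational(125, 162)), 29865) = Add(Rational(36737, 162), 29865) = Rational(4874867, 162)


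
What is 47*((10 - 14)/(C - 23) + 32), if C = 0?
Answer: 34780/23 ≈ 1512.2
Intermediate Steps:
47*((10 - 14)/(C - 23) + 32) = 47*((10 - 14)/(0 - 23) + 32) = 47*(-4/(-23) + 32) = 47*(-4*(-1/23) + 32) = 47*(4/23 + 32) = 47*(740/23) = 34780/23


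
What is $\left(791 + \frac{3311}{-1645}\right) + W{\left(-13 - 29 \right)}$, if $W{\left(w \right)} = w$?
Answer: $\frac{175542}{235} \approx 746.99$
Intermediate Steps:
$\left(791 + \frac{3311}{-1645}\right) + W{\left(-13 - 29 \right)} = \left(791 + \frac{3311}{-1645}\right) - 42 = \left(791 + 3311 \left(- \frac{1}{1645}\right)\right) - 42 = \left(791 - \frac{473}{235}\right) - 42 = \frac{185412}{235} - 42 = \frac{175542}{235}$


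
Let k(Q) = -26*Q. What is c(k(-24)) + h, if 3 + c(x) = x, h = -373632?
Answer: -373011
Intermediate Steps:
c(x) = -3 + x
c(k(-24)) + h = (-3 - 26*(-24)) - 373632 = (-3 + 624) - 373632 = 621 - 373632 = -373011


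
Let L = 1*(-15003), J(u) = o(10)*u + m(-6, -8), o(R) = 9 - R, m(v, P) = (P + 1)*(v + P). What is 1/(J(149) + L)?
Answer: -1/15054 ≈ -6.6428e-5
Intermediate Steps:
m(v, P) = (1 + P)*(P + v)
J(u) = 98 - u (J(u) = (9 - 1*10)*u + (-8 - 6 + (-8)² - 8*(-6)) = (9 - 10)*u + (-8 - 6 + 64 + 48) = -u + 98 = 98 - u)
L = -15003
1/(J(149) + L) = 1/((98 - 1*149) - 15003) = 1/((98 - 149) - 15003) = 1/(-51 - 15003) = 1/(-15054) = -1/15054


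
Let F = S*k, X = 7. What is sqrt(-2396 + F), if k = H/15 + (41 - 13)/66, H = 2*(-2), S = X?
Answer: I*sqrt(65201070)/165 ≈ 48.938*I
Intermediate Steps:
S = 7
H = -4
k = 26/165 (k = -4/15 + (41 - 13)/66 = -4*1/15 + 28*(1/66) = -4/15 + 14/33 = 26/165 ≈ 0.15758)
F = 182/165 (F = 7*(26/165) = 182/165 ≈ 1.1030)
sqrt(-2396 + F) = sqrt(-2396 + 182/165) = sqrt(-395158/165) = I*sqrt(65201070)/165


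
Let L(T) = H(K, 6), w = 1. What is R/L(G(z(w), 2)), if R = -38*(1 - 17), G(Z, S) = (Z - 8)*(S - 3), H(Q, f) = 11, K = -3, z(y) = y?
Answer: 608/11 ≈ 55.273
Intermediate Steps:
G(Z, S) = (-8 + Z)*(-3 + S)
R = 608 (R = -38*(-16) = 608)
L(T) = 11
R/L(G(z(w), 2)) = 608/11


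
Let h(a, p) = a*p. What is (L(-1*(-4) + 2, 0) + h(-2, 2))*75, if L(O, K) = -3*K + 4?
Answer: 0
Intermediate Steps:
L(O, K) = 4 - 3*K
(L(-1*(-4) + 2, 0) + h(-2, 2))*75 = ((4 - 3*0) - 2*2)*75 = ((4 + 0) - 4)*75 = (4 - 4)*75 = 0*75 = 0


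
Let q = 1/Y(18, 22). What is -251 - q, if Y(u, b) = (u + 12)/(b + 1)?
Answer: -7553/30 ≈ -251.77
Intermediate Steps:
Y(u, b) = (12 + u)/(1 + b)
q = 23/30 (q = 1/((12 + 18)/(1 + 22)) = 1/(30/23) = 23/30 ≈ 0.76667)
-251 - q = -251 - 1*23/30 = -251 - 23/30 = -7553/30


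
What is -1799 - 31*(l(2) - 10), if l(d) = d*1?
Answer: -1551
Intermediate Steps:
l(d) = d
-1799 - 31*(l(2) - 10) = -1799 - 31*(2 - 10) = -1799 - 31*(-8) = -1799 + 248 = -1551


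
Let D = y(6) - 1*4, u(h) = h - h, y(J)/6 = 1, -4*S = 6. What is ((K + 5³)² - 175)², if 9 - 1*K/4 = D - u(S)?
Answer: 539818756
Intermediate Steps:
S = -3/2 (S = -¼*6 = -3/2 ≈ -1.5000)
y(J) = 6 (y(J) = 6*1 = 6)
u(h) = 0
D = 2 (D = 6 - 1*4 = 6 - 4 = 2)
K = 28 (K = 36 - 4*(2 - 1*0) = 36 - 4*(2 + 0) = 36 - 4*2 = 36 - 8 = 28)
((K + 5³)² - 175)² = ((28 + 5³)² - 175)² = ((28 + 125)² - 175)² = (153² - 175)² = (23409 - 175)² = 23234² = 539818756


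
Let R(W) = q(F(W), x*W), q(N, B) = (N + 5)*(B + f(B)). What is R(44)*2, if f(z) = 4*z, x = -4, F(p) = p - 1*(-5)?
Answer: -95040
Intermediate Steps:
F(p) = 5 + p (F(p) = p + 5 = 5 + p)
q(N, B) = 5*B*(5 + N) (q(N, B) = (N + 5)*(B + 4*B) = (5 + N)*(5*B) = 5*B*(5 + N))
R(W) = -20*W*(10 + W) (R(W) = 5*(-4*W)*(5 + (5 + W)) = 5*(-4*W)*(10 + W) = -20*W*(10 + W))
R(44)*2 = (20*44*(-10 - 1*44))*2 = (20*44*(-10 - 44))*2 = (20*44*(-54))*2 = -47520*2 = -95040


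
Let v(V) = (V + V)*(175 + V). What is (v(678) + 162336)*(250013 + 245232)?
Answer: 653230135980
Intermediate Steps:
v(V) = 2*V*(175 + V) (v(V) = (2*V)*(175 + V) = 2*V*(175 + V))
(v(678) + 162336)*(250013 + 245232) = (2*678*(175 + 678) + 162336)*(250013 + 245232) = (2*678*853 + 162336)*495245 = (1156668 + 162336)*495245 = 1319004*495245 = 653230135980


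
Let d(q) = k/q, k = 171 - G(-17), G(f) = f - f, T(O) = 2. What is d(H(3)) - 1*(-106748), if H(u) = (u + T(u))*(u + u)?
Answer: 1067537/10 ≈ 1.0675e+5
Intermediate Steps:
H(u) = 2*u*(2 + u) (H(u) = (u + 2)*(u + u) = (2 + u)*(2*u) = 2*u*(2 + u))
G(f) = 0
k = 171 (k = 171 - 1*0 = 171 + 0 = 171)
d(q) = 171/q
d(H(3)) - 1*(-106748) = 171/((2*3*(2 + 3))) - 1*(-106748) = 171/((2*3*5)) + 106748 = 171/30 + 106748 = 171*(1/30) + 106748 = 57/10 + 106748 = 1067537/10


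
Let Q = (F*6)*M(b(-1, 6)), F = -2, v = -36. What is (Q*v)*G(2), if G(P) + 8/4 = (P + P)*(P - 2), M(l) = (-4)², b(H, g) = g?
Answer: -13824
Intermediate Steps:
M(l) = 16
G(P) = -2 + 2*P*(-2 + P) (G(P) = -2 + (P + P)*(P - 2) = -2 + (2*P)*(-2 + P) = -2 + 2*P*(-2 + P))
Q = -192 (Q = -2*6*16 = -12*16 = -192)
(Q*v)*G(2) = (-192*(-36))*(-2 - 4*2 + 2*2²) = 6912*(-2 - 8 + 2*4) = 6912*(-2 - 8 + 8) = 6912*(-2) = -13824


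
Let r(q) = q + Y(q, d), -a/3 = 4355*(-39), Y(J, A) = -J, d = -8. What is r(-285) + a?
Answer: 509535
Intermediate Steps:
a = 509535 (a = -13065*(-39) = -3*(-169845) = 509535)
r(q) = 0 (r(q) = q - q = 0)
r(-285) + a = 0 + 509535 = 509535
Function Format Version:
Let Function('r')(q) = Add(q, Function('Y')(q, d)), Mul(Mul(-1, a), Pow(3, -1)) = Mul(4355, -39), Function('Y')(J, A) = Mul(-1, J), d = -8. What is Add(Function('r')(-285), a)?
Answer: 509535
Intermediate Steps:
a = 509535 (a = Mul(-3, Mul(4355, -39)) = Mul(-3, -169845) = 509535)
Function('r')(q) = 0 (Function('r')(q) = Add(q, Mul(-1, q)) = 0)
Add(Function('r')(-285), a) = Add(0, 509535) = 509535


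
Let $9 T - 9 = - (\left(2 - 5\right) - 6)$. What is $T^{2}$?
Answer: $4$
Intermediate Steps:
$T = 2$ ($T = 1 + \frac{\left(-1\right) \left(\left(2 - 5\right) - 6\right)}{9} = 1 + \frac{\left(-1\right) \left(-3 - 6\right)}{9} = 1 + \frac{\left(-1\right) \left(-9\right)}{9} = 1 + \frac{1}{9} \cdot 9 = 1 + 1 = 2$)
$T^{2} = 2^{2} = 4$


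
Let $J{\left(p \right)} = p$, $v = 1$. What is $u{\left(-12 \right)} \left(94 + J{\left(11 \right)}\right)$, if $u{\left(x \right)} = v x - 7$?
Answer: $-1995$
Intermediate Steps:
$u{\left(x \right)} = -7 + x$ ($u{\left(x \right)} = 1 x - 7 = x - 7 = -7 + x$)
$u{\left(-12 \right)} \left(94 + J{\left(11 \right)}\right) = \left(-7 - 12\right) \left(94 + 11\right) = \left(-19\right) 105 = -1995$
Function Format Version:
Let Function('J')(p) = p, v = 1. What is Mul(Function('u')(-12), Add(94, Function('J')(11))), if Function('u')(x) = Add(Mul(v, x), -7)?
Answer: -1995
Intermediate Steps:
Function('u')(x) = Add(-7, x) (Function('u')(x) = Add(Mul(1, x), -7) = Add(x, -7) = Add(-7, x))
Mul(Function('u')(-12), Add(94, Function('J')(11))) = Mul(Add(-7, -12), Add(94, 11)) = Mul(-19, 105) = -1995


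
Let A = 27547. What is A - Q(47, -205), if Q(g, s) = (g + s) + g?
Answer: 27658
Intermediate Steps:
Q(g, s) = s + 2*g
A - Q(47, -205) = 27547 - (-205 + 2*47) = 27547 - (-205 + 94) = 27547 - 1*(-111) = 27547 + 111 = 27658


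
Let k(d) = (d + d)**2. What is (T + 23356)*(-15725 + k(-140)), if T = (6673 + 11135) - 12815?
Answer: 1776773575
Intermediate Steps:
k(d) = 4*d**2 (k(d) = (2*d)**2 = 4*d**2)
T = 4993 (T = 17808 - 12815 = 4993)
(T + 23356)*(-15725 + k(-140)) = (4993 + 23356)*(-15725 + 4*(-140)**2) = 28349*(-15725 + 4*19600) = 28349*(-15725 + 78400) = 28349*62675 = 1776773575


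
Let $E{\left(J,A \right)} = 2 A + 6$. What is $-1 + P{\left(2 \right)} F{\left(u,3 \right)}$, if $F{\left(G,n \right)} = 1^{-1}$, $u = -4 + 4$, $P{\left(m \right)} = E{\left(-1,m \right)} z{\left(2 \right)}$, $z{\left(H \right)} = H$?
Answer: $19$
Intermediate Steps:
$E{\left(J,A \right)} = 6 + 2 A$
$P{\left(m \right)} = 12 + 4 m$ ($P{\left(m \right)} = \left(6 + 2 m\right) 2 = 12 + 4 m$)
$u = 0$
$F{\left(G,n \right)} = 1$
$-1 + P{\left(2 \right)} F{\left(u,3 \right)} = -1 + \left(12 + 4 \cdot 2\right) 1 = -1 + \left(12 + 8\right) 1 = -1 + 20 \cdot 1 = -1 + 20 = 19$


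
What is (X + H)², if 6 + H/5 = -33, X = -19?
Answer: 45796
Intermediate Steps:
H = -195 (H = -30 + 5*(-33) = -30 - 165 = -195)
(X + H)² = (-19 - 195)² = (-214)² = 45796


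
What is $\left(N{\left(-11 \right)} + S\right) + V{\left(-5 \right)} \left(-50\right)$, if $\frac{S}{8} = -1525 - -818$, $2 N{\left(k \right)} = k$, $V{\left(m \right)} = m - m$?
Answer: $- \frac{11323}{2} \approx -5661.5$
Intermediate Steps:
$V{\left(m \right)} = 0$
$N{\left(k \right)} = \frac{k}{2}$
$S = -5656$ ($S = 8 \left(-1525 - -818\right) = 8 \left(-1525 + 818\right) = 8 \left(-707\right) = -5656$)
$\left(N{\left(-11 \right)} + S\right) + V{\left(-5 \right)} \left(-50\right) = \left(\frac{1}{2} \left(-11\right) - 5656\right) + 0 \left(-50\right) = \left(- \frac{11}{2} - 5656\right) + 0 = - \frac{11323}{2} + 0 = - \frac{11323}{2}$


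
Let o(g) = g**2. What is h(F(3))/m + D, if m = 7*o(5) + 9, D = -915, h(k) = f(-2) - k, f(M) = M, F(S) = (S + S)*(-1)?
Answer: -42089/46 ≈ -914.98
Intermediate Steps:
F(S) = -2*S (F(S) = (2*S)*(-1) = -2*S)
h(k) = -2 - k
m = 184 (m = 7*5**2 + 9 = 7*25 + 9 = 175 + 9 = 184)
h(F(3))/m + D = (-2 - (-2)*3)/184 - 915 = (-2 - 1*(-6))*(1/184) - 915 = (-2 + 6)*(1/184) - 915 = 4*(1/184) - 915 = 1/46 - 915 = -42089/46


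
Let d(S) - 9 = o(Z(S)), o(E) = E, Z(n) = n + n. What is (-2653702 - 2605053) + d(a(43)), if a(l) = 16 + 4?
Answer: -5258706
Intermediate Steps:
Z(n) = 2*n
a(l) = 20
d(S) = 9 + 2*S
(-2653702 - 2605053) + d(a(43)) = (-2653702 - 2605053) + (9 + 2*20) = -5258755 + (9 + 40) = -5258755 + 49 = -5258706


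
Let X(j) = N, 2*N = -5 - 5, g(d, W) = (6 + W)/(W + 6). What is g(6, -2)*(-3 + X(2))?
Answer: -8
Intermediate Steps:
g(d, W) = 1 (g(d, W) = (6 + W)/(6 + W) = 1)
N = -5 (N = (-5 - 5)/2 = (½)*(-10) = -5)
X(j) = -5
g(6, -2)*(-3 + X(2)) = 1*(-3 - 5) = 1*(-8) = -8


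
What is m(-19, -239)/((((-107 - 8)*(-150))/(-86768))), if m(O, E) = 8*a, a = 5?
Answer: -347072/1725 ≈ -201.20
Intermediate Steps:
m(O, E) = 40 (m(O, E) = 8*5 = 40)
m(-19, -239)/((((-107 - 8)*(-150))/(-86768))) = 40/((((-107 - 8)*(-150))/(-86768))) = 40/((-115*(-150)*(-1/86768))) = 40/((17250*(-1/86768))) = 40/(-8625/43384) = 40*(-43384/8625) = -347072/1725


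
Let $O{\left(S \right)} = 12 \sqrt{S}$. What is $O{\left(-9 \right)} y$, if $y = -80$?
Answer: $- 2880 i \approx - 2880.0 i$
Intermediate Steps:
$O{\left(-9 \right)} y = 12 \sqrt{-9} \left(-80\right) = 12 \cdot 3 i \left(-80\right) = 36 i \left(-80\right) = - 2880 i$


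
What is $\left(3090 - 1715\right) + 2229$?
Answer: $3604$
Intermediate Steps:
$\left(3090 - 1715\right) + 2229 = 1375 + 2229 = 3604$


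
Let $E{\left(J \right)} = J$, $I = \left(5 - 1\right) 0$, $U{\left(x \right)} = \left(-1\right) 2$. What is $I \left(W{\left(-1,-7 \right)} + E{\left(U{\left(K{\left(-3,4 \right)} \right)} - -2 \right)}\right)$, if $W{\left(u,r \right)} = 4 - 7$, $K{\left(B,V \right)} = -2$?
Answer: $0$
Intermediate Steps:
$U{\left(x \right)} = -2$
$I = 0$ ($I = 4 \cdot 0 = 0$)
$W{\left(u,r \right)} = -3$ ($W{\left(u,r \right)} = 4 - 7 = -3$)
$I \left(W{\left(-1,-7 \right)} + E{\left(U{\left(K{\left(-3,4 \right)} \right)} - -2 \right)}\right) = 0 \left(-3 - 0\right) = 0 \left(-3 + \left(-2 + 2\right)\right) = 0 \left(-3 + 0\right) = 0 \left(-3\right) = 0$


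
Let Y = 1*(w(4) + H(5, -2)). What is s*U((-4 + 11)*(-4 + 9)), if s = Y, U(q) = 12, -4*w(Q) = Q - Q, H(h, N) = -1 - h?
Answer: -72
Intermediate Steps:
w(Q) = 0 (w(Q) = -(Q - Q)/4 = -¼*0 = 0)
Y = -6 (Y = 1*(0 + (-1 - 1*5)) = 1*(0 + (-1 - 5)) = 1*(0 - 6) = 1*(-6) = -6)
s = -6
s*U((-4 + 11)*(-4 + 9)) = -6*12 = -72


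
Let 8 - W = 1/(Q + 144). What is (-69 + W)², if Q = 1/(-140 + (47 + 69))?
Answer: 44427786841/11937025 ≈ 3721.8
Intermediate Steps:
Q = -1/24 (Q = 1/(-140 + 116) = 1/(-24) = -1/24 ≈ -0.041667)
W = 27616/3455 (W = 8 - 1/(-1/24 + 144) = 8 - 1/3455/24 = 8 - 1*24/3455 = 8 - 24/3455 = 27616/3455 ≈ 7.9931)
(-69 + W)² = (-69 + 27616/3455)² = (-210779/3455)² = 44427786841/11937025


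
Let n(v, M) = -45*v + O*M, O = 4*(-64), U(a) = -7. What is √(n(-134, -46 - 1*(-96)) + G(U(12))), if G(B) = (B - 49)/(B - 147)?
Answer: 3*I*√91014/11 ≈ 82.278*I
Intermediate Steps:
O = -256
G(B) = (-49 + B)/(-147 + B)
n(v, M) = -256*M - 45*v (n(v, M) = -45*v - 256*M = -256*M - 45*v)
√(n(-134, -46 - 1*(-96)) + G(U(12))) = √((-256*(-46 - 1*(-96)) - 45*(-134)) + (-49 - 7)/(-147 - 7)) = √((-256*(-46 + 96) + 6030) - 56/(-154)) = √((-256*50 + 6030) - 1/154*(-56)) = √((-12800 + 6030) + 4/11) = √(-6770 + 4/11) = √(-74466/11) = 3*I*√91014/11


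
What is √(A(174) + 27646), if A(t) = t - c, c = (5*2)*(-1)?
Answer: 11*√230 ≈ 166.82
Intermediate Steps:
c = -10 (c = 10*(-1) = -10)
A(t) = 10 + t (A(t) = t - 1*(-10) = t + 10 = 10 + t)
√(A(174) + 27646) = √((10 + 174) + 27646) = √(184 + 27646) = √27830 = 11*√230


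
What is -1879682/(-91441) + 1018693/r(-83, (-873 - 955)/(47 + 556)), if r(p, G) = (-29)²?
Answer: 13533017025/10985983 ≈ 1231.8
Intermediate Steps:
r(p, G) = 841
-1879682/(-91441) + 1018693/r(-83, (-873 - 955)/(47 + 556)) = -1879682/(-91441) + 1018693/841 = -1879682*(-1/91441) + 1018693*(1/841) = 268526/13063 + 1018693/841 = 13533017025/10985983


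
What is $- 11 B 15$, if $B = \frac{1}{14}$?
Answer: $- \frac{165}{14} \approx -11.786$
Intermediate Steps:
$B = \frac{1}{14} \approx 0.071429$
$- 11 B 15 = \left(-11\right) \frac{1}{14} \cdot 15 = \left(- \frac{11}{14}\right) 15 = - \frac{165}{14}$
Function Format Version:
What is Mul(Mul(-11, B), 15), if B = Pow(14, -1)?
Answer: Rational(-165, 14) ≈ -11.786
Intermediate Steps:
B = Rational(1, 14) ≈ 0.071429
Mul(Mul(-11, B), 15) = Mul(Mul(-11, Rational(1, 14)), 15) = Mul(Rational(-11, 14), 15) = Rational(-165, 14)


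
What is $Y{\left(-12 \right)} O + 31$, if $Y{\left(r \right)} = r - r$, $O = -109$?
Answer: $31$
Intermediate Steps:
$Y{\left(r \right)} = 0$
$Y{\left(-12 \right)} O + 31 = 0 \left(-109\right) + 31 = 0 + 31 = 31$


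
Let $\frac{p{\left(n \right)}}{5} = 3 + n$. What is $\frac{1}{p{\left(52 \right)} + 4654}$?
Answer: $\frac{1}{4929} \approx 0.00020288$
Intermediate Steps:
$p{\left(n \right)} = 15 + 5 n$ ($p{\left(n \right)} = 5 \left(3 + n\right) = 15 + 5 n$)
$\frac{1}{p{\left(52 \right)} + 4654} = \frac{1}{\left(15 + 5 \cdot 52\right) + 4654} = \frac{1}{\left(15 + 260\right) + 4654} = \frac{1}{275 + 4654} = \frac{1}{4929}$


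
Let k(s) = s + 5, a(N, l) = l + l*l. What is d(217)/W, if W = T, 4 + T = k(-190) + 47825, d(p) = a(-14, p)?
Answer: 23653/23818 ≈ 0.99307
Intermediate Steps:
a(N, l) = l + l**2
k(s) = 5 + s
d(p) = p*(1 + p)
T = 47636 (T = -4 + ((5 - 190) + 47825) = -4 + (-185 + 47825) = -4 + 47640 = 47636)
W = 47636
d(217)/W = (217*(1 + 217))/47636 = (217*218)*(1/47636) = 47306*(1/47636) = 23653/23818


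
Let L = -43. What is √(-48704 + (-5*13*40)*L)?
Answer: 2*√15774 ≈ 251.19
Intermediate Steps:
√(-48704 + (-5*13*40)*L) = √(-48704 + (-5*13*40)*(-43)) = √(-48704 - 65*40*(-43)) = √(-48704 - 2600*(-43)) = √(-48704 + 111800) = √63096 = 2*√15774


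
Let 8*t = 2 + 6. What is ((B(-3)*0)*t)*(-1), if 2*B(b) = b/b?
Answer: 0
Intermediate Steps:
t = 1 (t = (2 + 6)/8 = (1/8)*8 = 1)
B(b) = 1/2 (B(b) = (b/b)/2 = (1/2)*1 = 1/2)
((B(-3)*0)*t)*(-1) = (((1/2)*0)*1)*(-1) = (0*1)*(-1) = 0*(-1) = 0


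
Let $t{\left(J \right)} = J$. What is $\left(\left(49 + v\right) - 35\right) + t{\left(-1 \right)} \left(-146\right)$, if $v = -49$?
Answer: $111$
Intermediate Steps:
$\left(\left(49 + v\right) - 35\right) + t{\left(-1 \right)} \left(-146\right) = \left(\left(49 - 49\right) - 35\right) - -146 = \left(0 - 35\right) + 146 = -35 + 146 = 111$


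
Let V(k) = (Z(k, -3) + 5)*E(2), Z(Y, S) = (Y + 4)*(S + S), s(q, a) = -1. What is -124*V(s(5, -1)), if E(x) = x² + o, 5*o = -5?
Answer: 4836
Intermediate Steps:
o = -1 (o = (⅕)*(-5) = -1)
Z(Y, S) = 2*S*(4 + Y) (Z(Y, S) = (4 + Y)*(2*S) = 2*S*(4 + Y))
E(x) = -1 + x² (E(x) = x² - 1 = -1 + x²)
V(k) = -57 - 18*k (V(k) = (2*(-3)*(4 + k) + 5)*(-1 + 2²) = ((-24 - 6*k) + 5)*(-1 + 4) = (-19 - 6*k)*3 = -57 - 18*k)
-124*V(s(5, -1)) = -124*(-57 - 18*(-1)) = -124*(-57 + 18) = -124*(-39) = 4836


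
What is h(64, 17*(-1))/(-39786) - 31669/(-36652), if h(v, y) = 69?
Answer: 19052331/22094492 ≈ 0.86231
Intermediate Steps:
h(64, 17*(-1))/(-39786) - 31669/(-36652) = 69/(-39786) - 31669/(-36652) = 69*(-1/39786) - 31669*(-1/36652) = -23/13262 + 2879/3332 = 19052331/22094492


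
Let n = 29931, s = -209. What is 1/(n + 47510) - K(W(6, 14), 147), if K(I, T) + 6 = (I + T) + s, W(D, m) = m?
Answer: 4181815/77441 ≈ 54.000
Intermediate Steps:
K(I, T) = -215 + I + T (K(I, T) = -6 + ((I + T) - 209) = -6 + (-209 + I + T) = -215 + I + T)
1/(n + 47510) - K(W(6, 14), 147) = 1/(29931 + 47510) - (-215 + 14 + 147) = 1/77441 - 1*(-54) = 1/77441 + 54 = 4181815/77441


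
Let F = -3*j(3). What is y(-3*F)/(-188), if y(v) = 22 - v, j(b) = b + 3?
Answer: 8/47 ≈ 0.17021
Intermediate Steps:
j(b) = 3 + b
F = -18 (F = -3*(3 + 3) = -3*6 = -18)
y(-3*F)/(-188) = (22 - (-3)*(-18))/(-188) = -(22 - 1*54)/188 = -(22 - 54)/188 = -1/188*(-32) = 8/47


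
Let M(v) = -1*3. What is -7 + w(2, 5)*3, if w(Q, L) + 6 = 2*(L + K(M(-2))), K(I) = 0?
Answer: 5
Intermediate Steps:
M(v) = -3
w(Q, L) = -6 + 2*L (w(Q, L) = -6 + 2*(L + 0) = -6 + 2*L)
-7 + w(2, 5)*3 = -7 + (-6 + 2*5)*3 = -7 + (-6 + 10)*3 = -7 + 4*3 = -7 + 12 = 5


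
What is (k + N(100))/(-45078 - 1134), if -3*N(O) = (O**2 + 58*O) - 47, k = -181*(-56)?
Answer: -4885/46212 ≈ -0.10571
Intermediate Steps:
k = 10136
N(O) = 47/3 - 58*O/3 - O**2/3 (N(O) = -((O**2 + 58*O) - 47)/3 = -(-47 + O**2 + 58*O)/3 = 47/3 - 58*O/3 - O**2/3)
(k + N(100))/(-45078 - 1134) = (10136 + (47/3 - 58/3*100 - 1/3*100**2))/(-45078 - 1134) = (10136 + (47/3 - 5800/3 - 1/3*10000))/(-46212) = (10136 + (47/3 - 5800/3 - 10000/3))*(-1/46212) = (10136 - 5251)*(-1/46212) = 4885*(-1/46212) = -4885/46212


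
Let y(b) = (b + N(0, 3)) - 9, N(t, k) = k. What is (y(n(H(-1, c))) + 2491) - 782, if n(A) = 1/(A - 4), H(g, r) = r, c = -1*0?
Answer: 6811/4 ≈ 1702.8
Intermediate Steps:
c = 0
n(A) = 1/(-4 + A)
y(b) = -6 + b (y(b) = (b + 3) - 9 = (3 + b) - 9 = -6 + b)
(y(n(H(-1, c))) + 2491) - 782 = ((-6 + 1/(-4 + 0)) + 2491) - 782 = ((-6 + 1/(-4)) + 2491) - 782 = ((-6 - ¼) + 2491) - 782 = (-25/4 + 2491) - 782 = 9939/4 - 782 = 6811/4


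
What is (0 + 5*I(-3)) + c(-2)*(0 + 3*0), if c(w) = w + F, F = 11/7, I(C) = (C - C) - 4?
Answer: -20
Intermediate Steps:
I(C) = -4 (I(C) = 0 - 4 = -4)
F = 11/7 (F = 11*(1/7) = 11/7 ≈ 1.5714)
c(w) = 11/7 + w (c(w) = w + 11/7 = 11/7 + w)
(0 + 5*I(-3)) + c(-2)*(0 + 3*0) = (0 + 5*(-4)) + (11/7 - 2)*(0 + 3*0) = (0 - 20) - 3*(0 + 0)/7 = -20 - 3/7*0 = -20 + 0 = -20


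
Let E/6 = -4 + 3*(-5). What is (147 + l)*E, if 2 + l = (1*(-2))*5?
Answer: -15390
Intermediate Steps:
E = -114 (E = 6*(-4 + 3*(-5)) = 6*(-4 - 15) = 6*(-19) = -114)
l = -12 (l = -2 + (1*(-2))*5 = -2 - 2*5 = -2 - 10 = -12)
(147 + l)*E = (147 - 12)*(-114) = 135*(-114) = -15390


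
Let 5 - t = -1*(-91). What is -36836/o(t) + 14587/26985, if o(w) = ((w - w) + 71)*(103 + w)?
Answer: -976412951/32570895 ≈ -29.978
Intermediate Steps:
t = -86 (t = 5 - (-1)*(-91) = 5 - 1*91 = 5 - 91 = -86)
o(w) = 7313 + 71*w (o(w) = (0 + 71)*(103 + w) = 71*(103 + w) = 7313 + 71*w)
-36836/o(t) + 14587/26985 = -36836/(7313 + 71*(-86)) + 14587/26985 = -36836/(7313 - 6106) + 14587*(1/26985) = -36836/1207 + 14587/26985 = -976412951/32570895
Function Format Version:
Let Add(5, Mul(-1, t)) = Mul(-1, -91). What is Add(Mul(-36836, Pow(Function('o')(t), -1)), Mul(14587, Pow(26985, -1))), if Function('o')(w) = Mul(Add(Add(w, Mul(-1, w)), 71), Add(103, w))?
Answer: Rational(-976412951, 32570895) ≈ -29.978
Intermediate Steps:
t = -86 (t = Add(5, Mul(-1, Mul(-1, -91))) = Add(5, Mul(-1, 91)) = Add(5, -91) = -86)
Function('o')(w) = Add(7313, Mul(71, w)) (Function('o')(w) = Mul(Add(0, 71), Add(103, w)) = Mul(71, Add(103, w)) = Add(7313, Mul(71, w)))
Add(Mul(-36836, Pow(Function('o')(t), -1)), Mul(14587, Pow(26985, -1))) = Add(Mul(-36836, Pow(Add(7313, Mul(71, -86)), -1)), Mul(14587, Pow(26985, -1))) = Add(Mul(-36836, Pow(Add(7313, -6106), -1)), Mul(14587, Rational(1, 26985))) = Add(Mul(-36836, Pow(1207, -1)), Rational(14587, 26985)) = Add(Mul(-36836, Rational(1, 1207)), Rational(14587, 26985)) = Add(Rational(-36836, 1207), Rational(14587, 26985)) = Rational(-976412951, 32570895)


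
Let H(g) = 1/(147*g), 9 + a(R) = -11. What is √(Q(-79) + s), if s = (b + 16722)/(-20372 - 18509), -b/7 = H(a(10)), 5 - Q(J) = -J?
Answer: I*√4962059150706105/8165010 ≈ 8.6273*I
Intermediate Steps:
a(R) = -20 (a(R) = -9 - 11 = -20)
H(g) = 1/(147*g)
Q(J) = 5 + J (Q(J) = 5 - (-1)*J = 5 + J)
b = 1/420 (b = -1/(21*(-20)) = -(-1)/(21*20) = -7*(-1/2940) = 1/420 ≈ 0.0023810)
s = -7023241/16330020 (s = (1/420 + 16722)/(-20372 - 18509) = (7023241/420)/(-38881) = (7023241/420)*(-1/38881) = -7023241/16330020 ≈ -0.43008)
√(Q(-79) + s) = √((5 - 79) - 7023241/16330020) = √(-74 - 7023241/16330020) = √(-1215444721/16330020) = I*√4962059150706105/8165010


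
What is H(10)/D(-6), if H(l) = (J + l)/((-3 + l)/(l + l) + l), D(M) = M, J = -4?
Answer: -20/207 ≈ -0.096618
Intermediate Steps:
H(l) = (-4 + l)/(l + (-3 + l)/(2*l)) (H(l) = (-4 + l)/((-3 + l)/(l + l) + l) = (-4 + l)/((-3 + l)/((2*l)) + l) = (-4 + l)/((-3 + l)*(1/(2*l)) + l) = (-4 + l)/((-3 + l)/(2*l) + l) = (-4 + l)/(l + (-3 + l)/(2*l)))
H(10)/D(-6) = (2*10*(-4 + 10)/(-3 + 10 + 2*10**2))/(-6) = (2*10*6/(-3 + 10 + 2*100))*(-1/6) = (2*10*6/(-3 + 10 + 200))*(-1/6) = (2*10*6/207)*(-1/6) = (2*10*(1/207)*6)*(-1/6) = (40/69)*(-1/6) = -20/207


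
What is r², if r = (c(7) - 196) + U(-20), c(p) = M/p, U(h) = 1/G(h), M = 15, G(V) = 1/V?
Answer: 2241009/49 ≈ 45735.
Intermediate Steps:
U(h) = h (U(h) = 1/(1/h) = h)
c(p) = 15/p
r = -1497/7 (r = (15/7 - 196) - 20 = -1357/7 - 20 = -1497/7 ≈ -213.86)
r² = (-1497/7)² = 2241009/49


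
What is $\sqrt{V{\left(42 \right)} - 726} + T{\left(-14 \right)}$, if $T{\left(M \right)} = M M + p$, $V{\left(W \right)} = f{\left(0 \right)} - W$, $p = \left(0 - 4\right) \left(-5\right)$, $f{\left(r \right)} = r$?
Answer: $216 + 16 i \sqrt{3} \approx 216.0 + 27.713 i$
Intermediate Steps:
$p = 20$ ($p = \left(-4\right) \left(-5\right) = 20$)
$V{\left(W \right)} = - W$ ($V{\left(W \right)} = 0 - W = - W$)
$T{\left(M \right)} = 20 + M^{2}$ ($T{\left(M \right)} = M M + 20 = M^{2} + 20 = 20 + M^{2}$)
$\sqrt{V{\left(42 \right)} - 726} + T{\left(-14 \right)} = \sqrt{\left(-1\right) 42 - 726} + \left(20 + \left(-14\right)^{2}\right) = \sqrt{-42 - 726} + \left(20 + 196\right) = \sqrt{-768} + 216 = 16 i \sqrt{3} + 216 = 216 + 16 i \sqrt{3}$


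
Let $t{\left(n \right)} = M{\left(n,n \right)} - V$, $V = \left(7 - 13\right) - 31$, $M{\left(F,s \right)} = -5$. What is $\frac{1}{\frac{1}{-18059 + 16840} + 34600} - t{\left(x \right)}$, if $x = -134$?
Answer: $- \frac{1349675549}{42177399} \approx -32.0$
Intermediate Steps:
$V = -37$ ($V = -6 - 31 = -37$)
$t{\left(n \right)} = 32$ ($t{\left(n \right)} = -5 - -37 = -5 + 37 = 32$)
$\frac{1}{\frac{1}{-18059 + 16840} + 34600} - t{\left(x \right)} = \frac{1}{\frac{1}{-18059 + 16840} + 34600} - 32 = \frac{1}{\frac{1}{-1219} + 34600} - 32 = \frac{1}{- \frac{1}{1219} + 34600} - 32 = \frac{1}{\frac{42177399}{1219}} - 32 = \frac{1219}{42177399} - 32 = - \frac{1349675549}{42177399}$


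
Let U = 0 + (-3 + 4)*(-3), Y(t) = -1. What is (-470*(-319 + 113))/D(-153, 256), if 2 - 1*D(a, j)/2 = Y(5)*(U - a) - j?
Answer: 24205/204 ≈ 118.65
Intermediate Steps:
U = -3 (U = 0 + 1*(-3) = 0 - 3 = -3)
D(a, j) = -2 - 2*a + 2*j (D(a, j) = 4 - 2*(-(-3 - a) - j) = 4 - 2*((3 + a) - j) = 4 - 2*(3 + a - j) = 4 + (-6 - 2*a + 2*j) = -2 - 2*a + 2*j)
(-470*(-319 + 113))/D(-153, 256) = (-470*(-319 + 113))/(-2 - 2*(-153) + 2*256) = (-470*(-206))/(-2 + 306 + 512) = 96820/816 = 96820*(1/816) = 24205/204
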